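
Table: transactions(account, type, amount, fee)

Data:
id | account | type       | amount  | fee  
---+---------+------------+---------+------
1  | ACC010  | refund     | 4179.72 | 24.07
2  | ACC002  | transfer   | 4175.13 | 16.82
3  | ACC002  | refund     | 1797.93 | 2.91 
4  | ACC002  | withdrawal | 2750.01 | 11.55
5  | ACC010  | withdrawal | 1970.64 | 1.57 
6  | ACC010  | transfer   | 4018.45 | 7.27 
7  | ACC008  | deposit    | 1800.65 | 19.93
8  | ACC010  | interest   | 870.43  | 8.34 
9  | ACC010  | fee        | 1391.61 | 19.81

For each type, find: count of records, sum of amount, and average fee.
SELECT type,
       COUNT(*) as cnt,
       SUM(amount) as total_amount,
       AVG(fee) as avg_fee
FROM transactions
GROUP BY type

Result:
  deposit: 1 records, 1800.65 total amount, 19.93 avg fee
  fee: 1 records, 1391.61 total amount, 19.81 avg fee
  interest: 1 records, 870.43 total amount, 8.34 avg fee
  refund: 2 records, 5977.65 total amount, 13.49 avg fee
  transfer: 2 records, 8193.58 total amount, 12.05 avg fee
  withdrawal: 2 records, 4720.65 total amount, 6.56 avg fee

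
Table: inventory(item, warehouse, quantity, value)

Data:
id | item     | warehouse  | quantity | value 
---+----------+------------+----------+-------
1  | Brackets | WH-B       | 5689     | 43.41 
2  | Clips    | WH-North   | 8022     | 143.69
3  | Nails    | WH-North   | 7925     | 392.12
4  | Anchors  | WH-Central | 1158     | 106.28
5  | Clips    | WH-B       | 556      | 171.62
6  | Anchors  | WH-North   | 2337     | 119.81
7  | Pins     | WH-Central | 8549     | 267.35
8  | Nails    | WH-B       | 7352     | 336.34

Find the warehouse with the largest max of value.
SELECT warehouse, MAX(value) as val
FROM inventory
GROUP BY warehouse
ORDER BY val DESC
LIMIT 1

Result: WH-North with max(value) = 392.12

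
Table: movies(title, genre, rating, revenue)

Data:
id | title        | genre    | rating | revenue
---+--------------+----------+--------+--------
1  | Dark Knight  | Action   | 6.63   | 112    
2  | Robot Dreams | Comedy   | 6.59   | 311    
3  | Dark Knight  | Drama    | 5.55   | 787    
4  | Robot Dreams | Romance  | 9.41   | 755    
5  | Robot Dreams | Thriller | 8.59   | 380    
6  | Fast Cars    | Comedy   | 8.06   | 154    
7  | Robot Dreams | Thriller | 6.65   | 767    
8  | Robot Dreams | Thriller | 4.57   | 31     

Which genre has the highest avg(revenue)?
SELECT genre, AVG(revenue) as val
FROM movies
GROUP BY genre
ORDER BY val DESC
LIMIT 1

Result: Drama with avg(revenue) = 787.00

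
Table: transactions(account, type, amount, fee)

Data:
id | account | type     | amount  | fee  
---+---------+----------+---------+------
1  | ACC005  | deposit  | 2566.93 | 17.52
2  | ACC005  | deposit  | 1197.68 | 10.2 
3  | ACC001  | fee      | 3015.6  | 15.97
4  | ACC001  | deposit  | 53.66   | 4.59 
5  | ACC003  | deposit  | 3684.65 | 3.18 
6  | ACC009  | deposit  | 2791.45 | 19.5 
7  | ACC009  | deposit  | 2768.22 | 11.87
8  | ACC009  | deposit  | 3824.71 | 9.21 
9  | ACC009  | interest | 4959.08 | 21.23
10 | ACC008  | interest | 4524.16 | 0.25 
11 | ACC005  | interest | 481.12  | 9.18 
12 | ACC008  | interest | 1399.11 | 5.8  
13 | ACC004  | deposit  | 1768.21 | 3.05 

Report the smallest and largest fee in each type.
SELECT type, MIN(fee), MAX(fee)
FROM transactions
GROUP BY type

Result:
  deposit: min=3.05, max=19.50
  fee: min=15.97, max=15.97
  interest: min=0.25, max=21.23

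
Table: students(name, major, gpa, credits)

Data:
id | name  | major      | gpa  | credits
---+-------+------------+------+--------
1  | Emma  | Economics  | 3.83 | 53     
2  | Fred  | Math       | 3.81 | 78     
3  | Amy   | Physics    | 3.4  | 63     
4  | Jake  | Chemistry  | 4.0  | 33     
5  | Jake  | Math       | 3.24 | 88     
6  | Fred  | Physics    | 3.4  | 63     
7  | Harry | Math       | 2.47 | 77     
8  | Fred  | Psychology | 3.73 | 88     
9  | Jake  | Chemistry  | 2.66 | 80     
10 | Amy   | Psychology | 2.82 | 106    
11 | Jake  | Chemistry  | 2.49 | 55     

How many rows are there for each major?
SELECT major, COUNT(*) as count
FROM students
GROUP BY major

Result:
  Chemistry: 3
  Economics: 1
  Math: 3
  Physics: 2
  Psychology: 2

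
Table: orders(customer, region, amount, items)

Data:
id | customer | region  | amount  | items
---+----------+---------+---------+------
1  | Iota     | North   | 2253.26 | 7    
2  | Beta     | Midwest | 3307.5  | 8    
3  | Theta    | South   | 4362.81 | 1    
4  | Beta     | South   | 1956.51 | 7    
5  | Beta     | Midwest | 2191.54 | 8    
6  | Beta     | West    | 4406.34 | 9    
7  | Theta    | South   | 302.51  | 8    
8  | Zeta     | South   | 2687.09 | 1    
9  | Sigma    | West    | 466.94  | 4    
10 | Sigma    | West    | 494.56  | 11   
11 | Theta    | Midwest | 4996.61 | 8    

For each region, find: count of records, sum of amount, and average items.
SELECT region,
       COUNT(*) as cnt,
       SUM(amount) as total_amount,
       AVG(items) as avg_items
FROM orders
GROUP BY region

Result:
  Midwest: 3 records, 10495.65 total amount, 8.00 avg items
  North: 1 records, 2253.26 total amount, 7.00 avg items
  South: 4 records, 9308.92 total amount, 4.25 avg items
  West: 3 records, 5367.84 total amount, 8.00 avg items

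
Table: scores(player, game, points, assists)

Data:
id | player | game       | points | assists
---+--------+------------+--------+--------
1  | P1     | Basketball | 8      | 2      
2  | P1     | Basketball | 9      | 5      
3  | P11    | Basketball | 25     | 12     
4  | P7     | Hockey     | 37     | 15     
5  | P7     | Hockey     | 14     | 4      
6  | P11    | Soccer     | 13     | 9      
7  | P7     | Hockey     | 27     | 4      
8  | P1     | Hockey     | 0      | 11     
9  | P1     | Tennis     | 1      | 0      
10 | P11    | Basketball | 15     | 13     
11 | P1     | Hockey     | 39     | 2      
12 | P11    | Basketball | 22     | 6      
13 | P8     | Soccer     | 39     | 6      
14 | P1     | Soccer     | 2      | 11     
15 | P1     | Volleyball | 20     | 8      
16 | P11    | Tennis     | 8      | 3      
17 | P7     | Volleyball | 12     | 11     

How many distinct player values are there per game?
SELECT game, COUNT(DISTINCT player)
FROM scores
GROUP BY game

Result:
  Basketball: 2 distinct
  Hockey: 2 distinct
  Soccer: 3 distinct
  Tennis: 2 distinct
  Volleyball: 2 distinct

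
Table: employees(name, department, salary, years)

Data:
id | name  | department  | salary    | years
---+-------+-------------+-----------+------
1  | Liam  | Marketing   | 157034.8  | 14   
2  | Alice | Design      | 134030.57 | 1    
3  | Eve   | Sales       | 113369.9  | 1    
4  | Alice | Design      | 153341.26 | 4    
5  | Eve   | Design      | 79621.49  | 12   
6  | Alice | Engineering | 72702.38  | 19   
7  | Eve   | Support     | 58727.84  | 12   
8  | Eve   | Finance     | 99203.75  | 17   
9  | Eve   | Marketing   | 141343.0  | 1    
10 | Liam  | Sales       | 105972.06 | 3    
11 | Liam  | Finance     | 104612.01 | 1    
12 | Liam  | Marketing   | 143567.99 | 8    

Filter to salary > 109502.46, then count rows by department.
SELECT department, COUNT(*)
FROM employees
WHERE salary > 109502.46
GROUP BY department

Note: WHERE filters rows before grouping.

Result:
  Design: 2
  Marketing: 3
  Sales: 1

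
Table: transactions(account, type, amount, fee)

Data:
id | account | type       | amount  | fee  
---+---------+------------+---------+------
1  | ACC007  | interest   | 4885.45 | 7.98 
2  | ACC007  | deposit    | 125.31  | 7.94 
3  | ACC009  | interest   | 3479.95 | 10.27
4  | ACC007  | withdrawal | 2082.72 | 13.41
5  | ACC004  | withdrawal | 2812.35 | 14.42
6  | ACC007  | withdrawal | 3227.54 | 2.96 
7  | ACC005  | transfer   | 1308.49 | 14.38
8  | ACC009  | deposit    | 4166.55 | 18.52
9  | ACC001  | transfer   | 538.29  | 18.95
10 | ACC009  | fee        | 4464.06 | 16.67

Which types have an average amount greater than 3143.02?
SELECT type, AVG(amount)
FROM transactions
GROUP BY type
HAVING AVG(amount) > 3143.02

Result:
  fee: avg=4464.06
  interest: avg=4182.70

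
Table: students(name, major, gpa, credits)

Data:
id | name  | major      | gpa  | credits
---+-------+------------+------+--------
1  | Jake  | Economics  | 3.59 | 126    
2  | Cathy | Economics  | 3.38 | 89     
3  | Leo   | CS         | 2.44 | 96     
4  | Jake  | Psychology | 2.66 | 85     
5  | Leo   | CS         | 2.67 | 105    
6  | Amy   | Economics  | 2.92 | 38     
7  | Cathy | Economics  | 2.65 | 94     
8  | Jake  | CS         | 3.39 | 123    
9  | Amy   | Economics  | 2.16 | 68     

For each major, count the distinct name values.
SELECT major, COUNT(DISTINCT name)
FROM students
GROUP BY major

Result:
  CS: 2 distinct
  Economics: 3 distinct
  Psychology: 1 distinct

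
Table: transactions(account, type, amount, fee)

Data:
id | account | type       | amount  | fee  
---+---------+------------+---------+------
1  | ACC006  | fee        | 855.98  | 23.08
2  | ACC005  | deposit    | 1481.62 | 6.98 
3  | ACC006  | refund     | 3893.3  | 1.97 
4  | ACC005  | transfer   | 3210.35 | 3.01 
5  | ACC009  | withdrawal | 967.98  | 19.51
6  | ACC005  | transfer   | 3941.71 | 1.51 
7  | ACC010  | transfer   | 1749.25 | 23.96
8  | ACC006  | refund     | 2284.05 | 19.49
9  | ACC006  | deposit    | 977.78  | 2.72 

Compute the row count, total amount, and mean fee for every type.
SELECT type,
       COUNT(*) as cnt,
       SUM(amount) as total_amount,
       AVG(fee) as avg_fee
FROM transactions
GROUP BY type

Result:
  deposit: 2 records, 2459.40 total amount, 4.85 avg fee
  fee: 1 records, 855.98 total amount, 23.08 avg fee
  refund: 2 records, 6177.35 total amount, 10.73 avg fee
  transfer: 3 records, 8901.31 total amount, 9.49 avg fee
  withdrawal: 1 records, 967.98 total amount, 19.51 avg fee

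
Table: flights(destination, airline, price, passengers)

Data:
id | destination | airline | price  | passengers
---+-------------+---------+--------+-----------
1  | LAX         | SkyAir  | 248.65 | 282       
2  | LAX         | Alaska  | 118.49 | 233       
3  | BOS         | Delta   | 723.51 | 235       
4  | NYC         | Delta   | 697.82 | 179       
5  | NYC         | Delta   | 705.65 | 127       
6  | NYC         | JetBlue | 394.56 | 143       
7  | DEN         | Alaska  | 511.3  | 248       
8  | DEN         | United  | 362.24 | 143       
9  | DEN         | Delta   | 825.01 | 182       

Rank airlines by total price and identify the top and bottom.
SELECT airline, SUM(price)
FROM flights
GROUP BY airline
ORDER BY SUM(price)

All groups:
  SkyAir: 248.65
  United: 362.24
  JetBlue: 394.56
  Alaska: 629.79
  Delta: 2951.99

Highest: Delta (2951.99)
Lowest: SkyAir (248.65)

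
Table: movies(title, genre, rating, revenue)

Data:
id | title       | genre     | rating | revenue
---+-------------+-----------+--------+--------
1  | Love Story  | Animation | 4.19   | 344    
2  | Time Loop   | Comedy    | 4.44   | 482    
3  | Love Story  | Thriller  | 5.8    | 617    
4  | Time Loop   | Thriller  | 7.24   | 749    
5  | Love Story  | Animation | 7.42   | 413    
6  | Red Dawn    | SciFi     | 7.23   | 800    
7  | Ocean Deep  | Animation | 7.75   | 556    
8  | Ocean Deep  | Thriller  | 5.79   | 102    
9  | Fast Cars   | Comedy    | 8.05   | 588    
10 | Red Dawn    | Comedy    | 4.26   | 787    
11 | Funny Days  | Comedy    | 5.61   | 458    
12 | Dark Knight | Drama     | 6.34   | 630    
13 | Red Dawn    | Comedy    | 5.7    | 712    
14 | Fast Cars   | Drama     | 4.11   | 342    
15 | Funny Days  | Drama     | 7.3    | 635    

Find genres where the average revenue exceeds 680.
SELECT genre, AVG(revenue)
FROM movies
GROUP BY genre
HAVING AVG(revenue) > 680

Result:
  SciFi: avg=800.00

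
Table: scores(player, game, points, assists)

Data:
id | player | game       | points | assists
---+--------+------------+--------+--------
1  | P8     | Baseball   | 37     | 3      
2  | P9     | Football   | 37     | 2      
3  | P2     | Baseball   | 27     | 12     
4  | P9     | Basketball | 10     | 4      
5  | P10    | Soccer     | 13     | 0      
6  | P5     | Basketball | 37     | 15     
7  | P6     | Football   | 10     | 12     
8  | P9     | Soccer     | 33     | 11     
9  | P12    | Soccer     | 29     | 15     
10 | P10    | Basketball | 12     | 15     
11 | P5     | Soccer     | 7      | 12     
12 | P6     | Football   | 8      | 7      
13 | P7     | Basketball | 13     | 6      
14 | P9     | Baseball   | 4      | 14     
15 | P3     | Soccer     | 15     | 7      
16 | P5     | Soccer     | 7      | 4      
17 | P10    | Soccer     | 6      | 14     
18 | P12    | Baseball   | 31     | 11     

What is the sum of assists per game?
SELECT game, SUM(assists) as result
FROM scores
GROUP BY game

Result:
  Baseball: 40
  Basketball: 40
  Football: 21
  Soccer: 63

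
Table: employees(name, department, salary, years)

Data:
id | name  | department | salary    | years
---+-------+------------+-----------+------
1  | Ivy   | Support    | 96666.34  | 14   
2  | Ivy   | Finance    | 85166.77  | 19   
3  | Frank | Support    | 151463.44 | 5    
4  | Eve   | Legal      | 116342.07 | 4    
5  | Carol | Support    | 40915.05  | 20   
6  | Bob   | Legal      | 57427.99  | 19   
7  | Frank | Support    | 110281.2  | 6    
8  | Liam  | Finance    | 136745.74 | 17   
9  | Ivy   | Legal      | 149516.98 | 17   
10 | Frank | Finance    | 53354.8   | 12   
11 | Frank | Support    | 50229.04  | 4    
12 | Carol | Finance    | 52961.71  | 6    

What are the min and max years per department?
SELECT department, MIN(years), MAX(years)
FROM employees
GROUP BY department

Result:
  Finance: min=6, max=19
  Legal: min=4, max=19
  Support: min=4, max=20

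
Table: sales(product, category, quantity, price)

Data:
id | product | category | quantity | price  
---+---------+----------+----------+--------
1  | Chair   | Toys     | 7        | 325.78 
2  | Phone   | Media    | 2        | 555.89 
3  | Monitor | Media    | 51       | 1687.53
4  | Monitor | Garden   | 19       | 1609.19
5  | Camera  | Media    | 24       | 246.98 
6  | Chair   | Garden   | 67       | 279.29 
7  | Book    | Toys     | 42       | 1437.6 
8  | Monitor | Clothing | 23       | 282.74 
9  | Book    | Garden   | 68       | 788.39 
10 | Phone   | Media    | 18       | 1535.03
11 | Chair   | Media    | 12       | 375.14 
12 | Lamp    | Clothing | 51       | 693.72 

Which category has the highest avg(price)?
SELECT category, AVG(price) as val
FROM sales
GROUP BY category
ORDER BY val DESC
LIMIT 1

Result: Garden with avg(price) = 892.29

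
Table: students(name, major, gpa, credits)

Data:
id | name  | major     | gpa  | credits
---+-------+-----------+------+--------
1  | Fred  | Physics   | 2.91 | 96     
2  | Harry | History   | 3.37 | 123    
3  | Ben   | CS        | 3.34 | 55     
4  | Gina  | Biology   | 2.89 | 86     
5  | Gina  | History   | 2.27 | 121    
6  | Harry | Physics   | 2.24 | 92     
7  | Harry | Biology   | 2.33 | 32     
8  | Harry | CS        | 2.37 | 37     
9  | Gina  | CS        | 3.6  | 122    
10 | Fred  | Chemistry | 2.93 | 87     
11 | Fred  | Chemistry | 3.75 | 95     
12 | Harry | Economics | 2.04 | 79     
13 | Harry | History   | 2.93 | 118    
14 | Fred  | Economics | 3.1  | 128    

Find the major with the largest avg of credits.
SELECT major, AVG(credits) as val
FROM students
GROUP BY major
ORDER BY val DESC
LIMIT 1

Result: History with avg(credits) = 120.67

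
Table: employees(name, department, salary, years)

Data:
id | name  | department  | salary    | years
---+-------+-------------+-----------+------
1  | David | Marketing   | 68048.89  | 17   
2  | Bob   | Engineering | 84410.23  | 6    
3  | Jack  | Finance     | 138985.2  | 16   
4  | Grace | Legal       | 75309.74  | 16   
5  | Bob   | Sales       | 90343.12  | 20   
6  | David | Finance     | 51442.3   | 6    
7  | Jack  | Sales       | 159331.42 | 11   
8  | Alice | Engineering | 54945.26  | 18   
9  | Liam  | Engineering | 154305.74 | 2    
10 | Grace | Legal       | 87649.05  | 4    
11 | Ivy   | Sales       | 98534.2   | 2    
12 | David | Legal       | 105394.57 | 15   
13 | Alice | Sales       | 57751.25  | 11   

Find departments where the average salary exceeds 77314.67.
SELECT department, AVG(salary)
FROM employees
GROUP BY department
HAVING AVG(salary) > 77314.67

Result:
  Engineering: avg=97887.08
  Finance: avg=95213.75
  Legal: avg=89451.12
  Sales: avg=101490.00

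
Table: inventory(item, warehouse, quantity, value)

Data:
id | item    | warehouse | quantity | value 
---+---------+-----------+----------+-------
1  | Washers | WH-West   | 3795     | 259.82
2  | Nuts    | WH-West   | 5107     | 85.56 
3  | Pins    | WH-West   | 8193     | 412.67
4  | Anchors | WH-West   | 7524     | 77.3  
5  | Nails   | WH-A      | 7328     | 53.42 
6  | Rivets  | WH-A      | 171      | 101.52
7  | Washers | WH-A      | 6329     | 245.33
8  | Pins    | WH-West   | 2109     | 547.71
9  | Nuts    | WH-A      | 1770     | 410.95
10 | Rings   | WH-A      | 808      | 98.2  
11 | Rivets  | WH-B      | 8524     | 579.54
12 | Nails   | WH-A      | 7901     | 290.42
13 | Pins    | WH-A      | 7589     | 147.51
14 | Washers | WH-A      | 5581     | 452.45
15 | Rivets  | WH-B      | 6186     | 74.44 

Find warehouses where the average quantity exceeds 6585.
SELECT warehouse, AVG(quantity)
FROM inventory
GROUP BY warehouse
HAVING AVG(quantity) > 6585

Result:
  WH-B: avg=7355.00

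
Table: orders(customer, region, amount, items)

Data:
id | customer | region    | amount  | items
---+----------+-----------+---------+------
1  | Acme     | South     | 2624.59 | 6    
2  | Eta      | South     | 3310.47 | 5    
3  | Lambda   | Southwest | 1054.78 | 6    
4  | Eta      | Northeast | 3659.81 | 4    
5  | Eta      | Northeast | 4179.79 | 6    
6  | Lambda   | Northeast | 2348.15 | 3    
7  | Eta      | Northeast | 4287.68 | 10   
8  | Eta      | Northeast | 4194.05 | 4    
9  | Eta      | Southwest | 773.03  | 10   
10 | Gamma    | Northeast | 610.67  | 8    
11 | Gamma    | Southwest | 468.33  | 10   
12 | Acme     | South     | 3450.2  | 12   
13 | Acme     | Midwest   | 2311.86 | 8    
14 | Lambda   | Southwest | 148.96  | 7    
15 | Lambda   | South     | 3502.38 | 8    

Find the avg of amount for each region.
SELECT region, AVG(amount) as result
FROM orders
GROUP BY region

Result:
  Midwest: 2311.86
  Northeast: 3213.36
  South: 3221.91
  Southwest: 611.28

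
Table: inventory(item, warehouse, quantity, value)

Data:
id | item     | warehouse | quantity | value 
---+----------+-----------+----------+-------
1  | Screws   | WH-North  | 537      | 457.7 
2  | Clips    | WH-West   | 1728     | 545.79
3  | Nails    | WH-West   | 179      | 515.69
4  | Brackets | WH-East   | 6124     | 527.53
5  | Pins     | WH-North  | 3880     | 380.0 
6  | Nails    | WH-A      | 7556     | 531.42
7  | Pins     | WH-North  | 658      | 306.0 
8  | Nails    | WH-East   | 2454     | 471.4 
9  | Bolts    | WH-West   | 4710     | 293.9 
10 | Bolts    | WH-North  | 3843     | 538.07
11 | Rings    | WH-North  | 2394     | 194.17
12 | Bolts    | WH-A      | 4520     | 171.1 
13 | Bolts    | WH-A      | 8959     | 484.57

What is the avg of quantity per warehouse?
SELECT warehouse, AVG(quantity) as result
FROM inventory
GROUP BY warehouse

Result:
  WH-A: 7011.67
  WH-East: 4289.00
  WH-North: 2262.40
  WH-West: 2205.67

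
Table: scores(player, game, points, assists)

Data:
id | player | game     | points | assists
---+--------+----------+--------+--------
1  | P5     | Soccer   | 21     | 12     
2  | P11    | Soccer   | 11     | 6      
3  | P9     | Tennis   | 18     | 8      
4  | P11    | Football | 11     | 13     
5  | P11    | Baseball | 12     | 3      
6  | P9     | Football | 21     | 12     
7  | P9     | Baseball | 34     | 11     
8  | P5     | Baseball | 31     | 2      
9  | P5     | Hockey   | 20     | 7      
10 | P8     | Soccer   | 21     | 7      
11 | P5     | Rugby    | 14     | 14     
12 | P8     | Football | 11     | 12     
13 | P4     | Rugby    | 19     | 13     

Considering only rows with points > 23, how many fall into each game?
SELECT game, COUNT(*)
FROM scores
WHERE points > 23
GROUP BY game

Note: WHERE filters rows before grouping.

Result:
  Baseball: 2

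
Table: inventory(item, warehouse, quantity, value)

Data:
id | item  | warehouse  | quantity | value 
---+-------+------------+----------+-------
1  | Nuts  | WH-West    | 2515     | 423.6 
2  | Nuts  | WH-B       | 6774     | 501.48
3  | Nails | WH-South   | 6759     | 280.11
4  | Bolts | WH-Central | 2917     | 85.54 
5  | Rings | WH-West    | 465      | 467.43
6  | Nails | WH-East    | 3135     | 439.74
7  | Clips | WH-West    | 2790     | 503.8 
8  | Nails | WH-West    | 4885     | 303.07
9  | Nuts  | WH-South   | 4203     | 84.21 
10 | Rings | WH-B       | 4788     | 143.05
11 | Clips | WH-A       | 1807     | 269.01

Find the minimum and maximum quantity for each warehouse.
SELECT warehouse, MIN(quantity), MAX(quantity)
FROM inventory
GROUP BY warehouse

Result:
  WH-A: min=1807, max=1807
  WH-B: min=4788, max=6774
  WH-Central: min=2917, max=2917
  WH-East: min=3135, max=3135
  WH-South: min=4203, max=6759
  WH-West: min=465, max=4885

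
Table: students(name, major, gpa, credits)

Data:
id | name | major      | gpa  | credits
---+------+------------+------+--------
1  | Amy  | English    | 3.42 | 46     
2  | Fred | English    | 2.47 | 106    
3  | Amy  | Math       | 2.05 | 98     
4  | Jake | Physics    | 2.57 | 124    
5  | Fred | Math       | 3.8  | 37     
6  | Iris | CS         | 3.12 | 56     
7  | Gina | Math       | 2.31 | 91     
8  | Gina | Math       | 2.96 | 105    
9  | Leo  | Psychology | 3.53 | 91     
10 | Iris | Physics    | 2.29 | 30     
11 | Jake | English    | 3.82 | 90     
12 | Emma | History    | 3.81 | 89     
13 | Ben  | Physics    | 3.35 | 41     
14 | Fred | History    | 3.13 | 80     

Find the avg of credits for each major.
SELECT major, AVG(credits) as result
FROM students
GROUP BY major

Result:
  CS: 56.00
  English: 80.67
  History: 84.50
  Math: 82.75
  Physics: 65.00
  Psychology: 91.00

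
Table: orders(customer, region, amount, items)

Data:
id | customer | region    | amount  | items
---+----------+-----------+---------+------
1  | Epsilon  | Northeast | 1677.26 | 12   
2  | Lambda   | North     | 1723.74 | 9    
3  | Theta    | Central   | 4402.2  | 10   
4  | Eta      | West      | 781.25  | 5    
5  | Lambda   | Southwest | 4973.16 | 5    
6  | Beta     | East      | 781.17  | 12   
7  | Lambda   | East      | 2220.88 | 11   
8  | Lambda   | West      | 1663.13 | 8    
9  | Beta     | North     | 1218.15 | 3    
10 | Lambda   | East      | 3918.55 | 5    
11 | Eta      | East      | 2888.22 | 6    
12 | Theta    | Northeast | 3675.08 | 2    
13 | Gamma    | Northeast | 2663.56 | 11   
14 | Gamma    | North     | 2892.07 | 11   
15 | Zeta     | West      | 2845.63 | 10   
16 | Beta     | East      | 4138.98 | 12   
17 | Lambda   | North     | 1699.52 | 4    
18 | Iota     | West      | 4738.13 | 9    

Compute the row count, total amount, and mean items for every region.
SELECT region,
       COUNT(*) as cnt,
       SUM(amount) as total_amount,
       AVG(items) as avg_items
FROM orders
GROUP BY region

Result:
  Central: 1 records, 4402.20 total amount, 10.00 avg items
  East: 5 records, 13947.80 total amount, 9.20 avg items
  North: 4 records, 7533.48 total amount, 6.75 avg items
  Northeast: 3 records, 8015.90 total amount, 8.33 avg items
  Southwest: 1 records, 4973.16 total amount, 5.00 avg items
  West: 4 records, 10028.14 total amount, 8.00 avg items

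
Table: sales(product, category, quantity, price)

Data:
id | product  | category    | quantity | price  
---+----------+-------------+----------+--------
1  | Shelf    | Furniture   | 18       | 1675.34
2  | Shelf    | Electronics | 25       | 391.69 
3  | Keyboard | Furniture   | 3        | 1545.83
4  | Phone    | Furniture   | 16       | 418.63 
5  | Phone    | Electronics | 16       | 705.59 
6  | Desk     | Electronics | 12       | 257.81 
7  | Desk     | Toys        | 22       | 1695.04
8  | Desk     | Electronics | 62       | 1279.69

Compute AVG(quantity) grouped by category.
SELECT category, AVG(quantity) as result
FROM sales
GROUP BY category

Result:
  Electronics: 28.75
  Furniture: 12.33
  Toys: 22.00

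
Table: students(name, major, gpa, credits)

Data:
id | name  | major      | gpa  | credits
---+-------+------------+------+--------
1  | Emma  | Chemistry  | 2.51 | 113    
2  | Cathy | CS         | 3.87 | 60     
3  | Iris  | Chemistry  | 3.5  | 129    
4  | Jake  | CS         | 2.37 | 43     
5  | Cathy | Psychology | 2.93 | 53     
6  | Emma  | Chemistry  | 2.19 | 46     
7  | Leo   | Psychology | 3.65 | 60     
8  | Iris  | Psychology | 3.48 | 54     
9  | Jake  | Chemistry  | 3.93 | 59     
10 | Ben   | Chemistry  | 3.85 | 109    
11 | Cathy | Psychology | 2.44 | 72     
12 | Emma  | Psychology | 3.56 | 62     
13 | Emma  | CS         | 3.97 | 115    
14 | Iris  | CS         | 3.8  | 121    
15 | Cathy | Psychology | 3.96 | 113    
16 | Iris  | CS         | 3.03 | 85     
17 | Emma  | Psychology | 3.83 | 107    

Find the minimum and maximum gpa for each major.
SELECT major, MIN(gpa), MAX(gpa)
FROM students
GROUP BY major

Result:
  CS: min=2.37, max=3.97
  Chemistry: min=2.19, max=3.93
  Psychology: min=2.44, max=3.96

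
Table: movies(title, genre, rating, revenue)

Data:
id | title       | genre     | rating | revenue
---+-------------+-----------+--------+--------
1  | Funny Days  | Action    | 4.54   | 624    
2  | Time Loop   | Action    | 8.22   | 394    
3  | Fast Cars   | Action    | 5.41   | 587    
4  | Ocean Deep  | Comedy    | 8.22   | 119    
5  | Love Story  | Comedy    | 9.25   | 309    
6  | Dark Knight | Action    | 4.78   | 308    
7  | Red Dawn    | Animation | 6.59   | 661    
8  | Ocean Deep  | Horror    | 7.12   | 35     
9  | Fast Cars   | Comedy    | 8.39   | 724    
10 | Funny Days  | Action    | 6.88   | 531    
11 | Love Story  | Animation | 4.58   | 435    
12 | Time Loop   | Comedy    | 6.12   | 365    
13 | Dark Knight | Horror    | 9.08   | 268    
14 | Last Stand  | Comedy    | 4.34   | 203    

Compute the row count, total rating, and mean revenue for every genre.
SELECT genre,
       COUNT(*) as cnt,
       SUM(rating) as total_rating,
       AVG(revenue) as avg_revenue
FROM movies
GROUP BY genre

Result:
  Action: 5 records, 29.83 total rating, 488.80 avg revenue
  Animation: 2 records, 11.17 total rating, 548.00 avg revenue
  Comedy: 5 records, 36.32 total rating, 344.00 avg revenue
  Horror: 2 records, 16.20 total rating, 151.50 avg revenue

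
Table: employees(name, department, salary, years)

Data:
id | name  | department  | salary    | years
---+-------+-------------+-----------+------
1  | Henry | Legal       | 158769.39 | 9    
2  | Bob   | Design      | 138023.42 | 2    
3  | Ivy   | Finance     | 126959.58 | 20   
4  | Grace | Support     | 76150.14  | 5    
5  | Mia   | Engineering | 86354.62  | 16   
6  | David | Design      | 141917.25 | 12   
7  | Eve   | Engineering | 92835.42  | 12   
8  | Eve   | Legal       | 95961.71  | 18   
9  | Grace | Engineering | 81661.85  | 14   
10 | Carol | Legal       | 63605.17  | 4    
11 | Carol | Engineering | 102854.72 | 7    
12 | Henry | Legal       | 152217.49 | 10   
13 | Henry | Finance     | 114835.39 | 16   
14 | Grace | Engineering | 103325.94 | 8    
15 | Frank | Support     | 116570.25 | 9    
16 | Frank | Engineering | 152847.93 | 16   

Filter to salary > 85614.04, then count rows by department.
SELECT department, COUNT(*)
FROM employees
WHERE salary > 85614.04
GROUP BY department

Note: WHERE filters rows before grouping.

Result:
  Design: 2
  Engineering: 5
  Finance: 2
  Legal: 3
  Support: 1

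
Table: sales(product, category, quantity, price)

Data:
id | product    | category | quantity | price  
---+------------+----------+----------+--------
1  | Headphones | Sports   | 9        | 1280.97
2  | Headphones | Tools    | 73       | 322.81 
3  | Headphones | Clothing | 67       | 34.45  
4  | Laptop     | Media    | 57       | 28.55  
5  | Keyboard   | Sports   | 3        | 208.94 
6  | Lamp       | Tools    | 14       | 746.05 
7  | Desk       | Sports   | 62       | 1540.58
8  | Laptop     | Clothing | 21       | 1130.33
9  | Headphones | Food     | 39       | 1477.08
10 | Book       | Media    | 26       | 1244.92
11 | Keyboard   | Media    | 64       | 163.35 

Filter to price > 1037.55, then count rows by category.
SELECT category, COUNT(*)
FROM sales
WHERE price > 1037.55
GROUP BY category

Note: WHERE filters rows before grouping.

Result:
  Clothing: 1
  Food: 1
  Media: 1
  Sports: 2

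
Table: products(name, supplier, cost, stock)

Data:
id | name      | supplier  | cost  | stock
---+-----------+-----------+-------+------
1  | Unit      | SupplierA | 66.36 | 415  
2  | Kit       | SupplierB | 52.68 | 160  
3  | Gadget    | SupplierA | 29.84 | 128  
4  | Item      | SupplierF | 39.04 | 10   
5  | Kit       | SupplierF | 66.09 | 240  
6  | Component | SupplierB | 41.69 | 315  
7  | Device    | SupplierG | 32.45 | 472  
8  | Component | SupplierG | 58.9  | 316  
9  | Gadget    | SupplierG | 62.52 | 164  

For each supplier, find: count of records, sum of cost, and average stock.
SELECT supplier,
       COUNT(*) as cnt,
       SUM(cost) as total_cost,
       AVG(stock) as avg_stock
FROM products
GROUP BY supplier

Result:
  SupplierA: 2 records, 96.20 total cost, 271.50 avg stock
  SupplierB: 2 records, 94.37 total cost, 237.50 avg stock
  SupplierF: 2 records, 105.13 total cost, 125.00 avg stock
  SupplierG: 3 records, 153.87 total cost, 317.33 avg stock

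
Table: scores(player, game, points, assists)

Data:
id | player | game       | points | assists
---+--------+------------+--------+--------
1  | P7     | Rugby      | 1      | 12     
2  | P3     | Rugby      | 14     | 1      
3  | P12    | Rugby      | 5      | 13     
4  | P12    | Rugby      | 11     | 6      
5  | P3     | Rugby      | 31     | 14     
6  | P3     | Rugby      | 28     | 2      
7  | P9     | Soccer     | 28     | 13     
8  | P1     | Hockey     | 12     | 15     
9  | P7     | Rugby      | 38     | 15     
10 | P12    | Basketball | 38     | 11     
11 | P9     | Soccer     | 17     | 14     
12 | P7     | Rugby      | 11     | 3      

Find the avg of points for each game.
SELECT game, AVG(points) as result
FROM scores
GROUP BY game

Result:
  Basketball: 38.00
  Hockey: 12.00
  Rugby: 17.38
  Soccer: 22.50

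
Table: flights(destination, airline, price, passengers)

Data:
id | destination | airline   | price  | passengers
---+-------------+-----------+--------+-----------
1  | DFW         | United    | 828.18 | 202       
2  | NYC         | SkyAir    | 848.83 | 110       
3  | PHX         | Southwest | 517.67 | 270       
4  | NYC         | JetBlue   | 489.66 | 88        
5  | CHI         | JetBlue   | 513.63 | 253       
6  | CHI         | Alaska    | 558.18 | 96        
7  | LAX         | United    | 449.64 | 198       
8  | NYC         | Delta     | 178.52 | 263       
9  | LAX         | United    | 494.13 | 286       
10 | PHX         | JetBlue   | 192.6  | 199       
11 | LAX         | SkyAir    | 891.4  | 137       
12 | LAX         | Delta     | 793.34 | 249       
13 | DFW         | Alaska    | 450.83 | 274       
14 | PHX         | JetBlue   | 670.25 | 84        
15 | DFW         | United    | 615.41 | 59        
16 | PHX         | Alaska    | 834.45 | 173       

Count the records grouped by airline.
SELECT airline, COUNT(*) as count
FROM flights
GROUP BY airline

Result:
  Alaska: 3
  Delta: 2
  JetBlue: 4
  SkyAir: 2
  Southwest: 1
  United: 4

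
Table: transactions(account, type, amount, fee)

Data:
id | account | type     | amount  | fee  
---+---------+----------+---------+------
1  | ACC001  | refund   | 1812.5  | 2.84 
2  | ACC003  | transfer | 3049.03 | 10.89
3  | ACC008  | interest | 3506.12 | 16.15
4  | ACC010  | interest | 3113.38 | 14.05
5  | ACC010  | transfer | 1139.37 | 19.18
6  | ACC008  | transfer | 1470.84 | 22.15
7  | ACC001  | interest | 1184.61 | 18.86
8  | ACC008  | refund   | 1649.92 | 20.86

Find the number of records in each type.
SELECT type, COUNT(*) as count
FROM transactions
GROUP BY type

Result:
  interest: 3
  refund: 2
  transfer: 3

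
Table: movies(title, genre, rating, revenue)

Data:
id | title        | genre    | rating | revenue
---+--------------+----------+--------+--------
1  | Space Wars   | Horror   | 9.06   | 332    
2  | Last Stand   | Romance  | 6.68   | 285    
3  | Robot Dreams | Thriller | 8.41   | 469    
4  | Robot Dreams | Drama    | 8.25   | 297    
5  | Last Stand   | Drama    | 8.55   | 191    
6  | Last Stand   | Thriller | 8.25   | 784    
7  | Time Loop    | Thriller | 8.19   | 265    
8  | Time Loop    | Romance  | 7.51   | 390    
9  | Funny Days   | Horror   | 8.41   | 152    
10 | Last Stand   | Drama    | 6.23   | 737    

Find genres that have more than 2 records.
SELECT genre, COUNT(*) as cnt
FROM movies
GROUP BY genre
HAVING COUNT(*) > 2

Result:
  Drama: 3
  Thriller: 3

Note: HAVING filters groups after aggregation, WHERE filters rows before.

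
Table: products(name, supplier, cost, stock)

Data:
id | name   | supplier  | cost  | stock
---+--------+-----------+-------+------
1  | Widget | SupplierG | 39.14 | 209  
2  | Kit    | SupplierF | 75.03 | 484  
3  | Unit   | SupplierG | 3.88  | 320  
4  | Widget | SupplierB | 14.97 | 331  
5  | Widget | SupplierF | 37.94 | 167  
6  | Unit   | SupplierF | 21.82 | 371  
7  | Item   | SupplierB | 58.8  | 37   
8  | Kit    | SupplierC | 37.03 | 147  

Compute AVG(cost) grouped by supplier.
SELECT supplier, AVG(cost) as result
FROM products
GROUP BY supplier

Result:
  SupplierB: 36.89
  SupplierC: 37.03
  SupplierF: 44.93
  SupplierG: 21.51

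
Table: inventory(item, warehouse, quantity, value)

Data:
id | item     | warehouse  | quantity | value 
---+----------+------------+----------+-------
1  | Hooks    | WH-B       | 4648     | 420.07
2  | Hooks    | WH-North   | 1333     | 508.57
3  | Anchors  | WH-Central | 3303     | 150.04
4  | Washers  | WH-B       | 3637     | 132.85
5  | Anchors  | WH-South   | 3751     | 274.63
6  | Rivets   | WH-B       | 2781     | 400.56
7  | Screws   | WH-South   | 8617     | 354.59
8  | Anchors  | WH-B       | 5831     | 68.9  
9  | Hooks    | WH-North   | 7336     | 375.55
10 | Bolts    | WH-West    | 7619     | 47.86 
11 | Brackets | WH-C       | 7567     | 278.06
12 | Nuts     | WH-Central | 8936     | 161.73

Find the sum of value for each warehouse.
SELECT warehouse, SUM(value) as result
FROM inventory
GROUP BY warehouse

Result:
  WH-B: 1022.38
  WH-C: 278.06
  WH-Central: 311.77
  WH-North: 884.12
  WH-South: 629.22
  WH-West: 47.86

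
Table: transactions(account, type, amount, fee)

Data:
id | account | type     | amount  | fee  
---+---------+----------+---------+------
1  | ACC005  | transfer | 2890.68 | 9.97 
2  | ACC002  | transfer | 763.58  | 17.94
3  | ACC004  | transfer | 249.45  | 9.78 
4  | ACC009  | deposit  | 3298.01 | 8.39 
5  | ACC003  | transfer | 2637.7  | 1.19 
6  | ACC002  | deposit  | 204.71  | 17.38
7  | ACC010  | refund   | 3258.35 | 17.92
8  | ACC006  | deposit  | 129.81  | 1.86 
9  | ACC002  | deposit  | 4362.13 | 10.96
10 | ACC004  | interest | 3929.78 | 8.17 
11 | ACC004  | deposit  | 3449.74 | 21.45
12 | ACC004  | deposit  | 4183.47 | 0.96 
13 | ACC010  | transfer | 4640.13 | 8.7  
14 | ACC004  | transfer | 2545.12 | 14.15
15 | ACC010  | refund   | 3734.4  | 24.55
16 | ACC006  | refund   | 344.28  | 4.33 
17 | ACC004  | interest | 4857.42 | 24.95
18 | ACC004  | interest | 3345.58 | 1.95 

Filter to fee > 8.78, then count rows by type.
SELECT type, COUNT(*)
FROM transactions
WHERE fee > 8.78
GROUP BY type

Note: WHERE filters rows before grouping.

Result:
  deposit: 3
  interest: 1
  refund: 2
  transfer: 4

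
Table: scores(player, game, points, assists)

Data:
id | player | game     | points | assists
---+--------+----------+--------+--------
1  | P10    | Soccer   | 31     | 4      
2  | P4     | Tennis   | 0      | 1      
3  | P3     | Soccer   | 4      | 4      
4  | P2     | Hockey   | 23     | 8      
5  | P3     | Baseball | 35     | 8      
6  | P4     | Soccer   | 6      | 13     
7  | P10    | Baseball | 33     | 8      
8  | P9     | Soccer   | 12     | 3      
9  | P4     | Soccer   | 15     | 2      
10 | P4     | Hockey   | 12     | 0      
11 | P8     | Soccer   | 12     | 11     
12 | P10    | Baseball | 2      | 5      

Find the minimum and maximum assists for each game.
SELECT game, MIN(assists), MAX(assists)
FROM scores
GROUP BY game

Result:
  Baseball: min=5, max=8
  Hockey: min=0, max=8
  Soccer: min=2, max=13
  Tennis: min=1, max=1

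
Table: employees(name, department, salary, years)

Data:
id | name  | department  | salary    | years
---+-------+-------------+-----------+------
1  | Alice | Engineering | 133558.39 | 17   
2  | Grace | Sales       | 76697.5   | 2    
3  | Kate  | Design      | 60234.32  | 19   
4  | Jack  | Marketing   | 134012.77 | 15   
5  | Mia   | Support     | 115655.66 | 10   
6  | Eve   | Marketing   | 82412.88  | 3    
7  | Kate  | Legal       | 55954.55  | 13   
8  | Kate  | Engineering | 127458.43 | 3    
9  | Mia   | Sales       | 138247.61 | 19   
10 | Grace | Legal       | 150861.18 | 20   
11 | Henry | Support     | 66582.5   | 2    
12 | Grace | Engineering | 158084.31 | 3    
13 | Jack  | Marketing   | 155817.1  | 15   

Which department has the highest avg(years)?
SELECT department, AVG(years) as val
FROM employees
GROUP BY department
ORDER BY val DESC
LIMIT 1

Result: Design with avg(years) = 19.00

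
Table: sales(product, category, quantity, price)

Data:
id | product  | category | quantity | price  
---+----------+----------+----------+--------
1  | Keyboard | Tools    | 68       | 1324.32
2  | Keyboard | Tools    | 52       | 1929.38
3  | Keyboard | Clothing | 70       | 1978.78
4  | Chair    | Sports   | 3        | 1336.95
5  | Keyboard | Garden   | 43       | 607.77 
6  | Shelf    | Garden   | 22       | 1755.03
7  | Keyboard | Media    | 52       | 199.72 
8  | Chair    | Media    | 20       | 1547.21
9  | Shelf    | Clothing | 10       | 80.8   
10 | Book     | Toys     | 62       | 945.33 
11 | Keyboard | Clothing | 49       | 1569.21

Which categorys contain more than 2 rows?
SELECT category, COUNT(*) as cnt
FROM sales
GROUP BY category
HAVING COUNT(*) > 2

Result:
  Clothing: 3

Note: HAVING filters groups after aggregation, WHERE filters rows before.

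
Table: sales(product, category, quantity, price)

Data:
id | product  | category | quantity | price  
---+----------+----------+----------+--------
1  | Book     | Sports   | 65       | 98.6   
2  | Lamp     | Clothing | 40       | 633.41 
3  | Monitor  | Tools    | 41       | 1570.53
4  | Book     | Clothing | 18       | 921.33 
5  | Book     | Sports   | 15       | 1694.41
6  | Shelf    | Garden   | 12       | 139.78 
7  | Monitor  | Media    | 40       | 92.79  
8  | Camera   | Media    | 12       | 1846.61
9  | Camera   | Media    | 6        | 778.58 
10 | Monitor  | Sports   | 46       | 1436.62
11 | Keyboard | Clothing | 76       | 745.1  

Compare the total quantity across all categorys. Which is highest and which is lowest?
SELECT category, SUM(quantity)
FROM sales
GROUP BY category
ORDER BY SUM(quantity)

All groups:
  Garden: 12
  Tools: 41
  Media: 58
  Sports: 126
  Clothing: 134

Highest: Clothing (134)
Lowest: Garden (12)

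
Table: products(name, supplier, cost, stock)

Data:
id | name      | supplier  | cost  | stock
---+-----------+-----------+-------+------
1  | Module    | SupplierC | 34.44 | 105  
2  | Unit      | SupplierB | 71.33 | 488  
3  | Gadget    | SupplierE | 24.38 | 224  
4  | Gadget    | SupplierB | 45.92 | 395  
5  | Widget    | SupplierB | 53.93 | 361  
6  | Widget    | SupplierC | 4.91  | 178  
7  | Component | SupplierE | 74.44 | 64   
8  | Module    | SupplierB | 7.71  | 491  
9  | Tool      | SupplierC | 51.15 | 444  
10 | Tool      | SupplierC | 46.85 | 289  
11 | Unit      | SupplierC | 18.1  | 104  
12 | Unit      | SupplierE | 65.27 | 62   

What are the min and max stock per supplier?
SELECT supplier, MIN(stock), MAX(stock)
FROM products
GROUP BY supplier

Result:
  SupplierB: min=361, max=491
  SupplierC: min=104, max=444
  SupplierE: min=62, max=224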